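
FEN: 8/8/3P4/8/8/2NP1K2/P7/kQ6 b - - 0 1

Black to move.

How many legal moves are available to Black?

Black to move; king on a1.
In check: yes, from the white queen on b1.
Legal moves: none.
Count: 0.

0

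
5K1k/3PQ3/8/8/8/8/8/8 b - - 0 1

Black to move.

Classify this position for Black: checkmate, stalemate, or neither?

Black to move; black king on h8.
In check: no.
King squares — g7: attacked by Qe7; h7: attacked by Qe7; g8: attacked by Kf8.
Legal moves for Black: none.
Not in check and no legal moves → stalemate.

stalemate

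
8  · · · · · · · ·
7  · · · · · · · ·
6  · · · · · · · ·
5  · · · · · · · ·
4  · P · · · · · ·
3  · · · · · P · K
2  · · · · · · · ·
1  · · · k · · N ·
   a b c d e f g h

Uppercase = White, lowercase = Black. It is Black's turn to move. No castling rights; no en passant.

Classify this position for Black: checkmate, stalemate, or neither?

neither

Black to move; black king on d1.
In check: no.
Legal moves for Black: Kd2, Kc2, Ke1, Kc1.
Black has 4 legal moves and is not in check → neither.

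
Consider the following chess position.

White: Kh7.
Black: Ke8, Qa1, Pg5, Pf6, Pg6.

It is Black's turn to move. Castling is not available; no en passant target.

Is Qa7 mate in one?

After Qa7: white king on h7; in check: yes, from the black queen on a7.
White has 4 legal replies: Kh8, Kg8, Kh6, Kxg6.
In check but a legal move exists → not checkmate.

no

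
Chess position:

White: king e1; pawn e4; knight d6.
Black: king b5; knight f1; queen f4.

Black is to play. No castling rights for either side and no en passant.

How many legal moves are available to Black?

Black to move; king on b5.
In check: yes, from the white knight on d6.
Legal moves: Kc6, Kb6, Ka6, Kc5, Ka5, Kb4, Ka4, Qxd6.
Count: 8.

8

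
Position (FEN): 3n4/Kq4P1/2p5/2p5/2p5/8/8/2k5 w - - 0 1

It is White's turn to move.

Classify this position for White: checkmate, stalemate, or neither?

White to move; white king on a7.
In check: yes, from the black queen on b7.
King squares — a6: attacked by Qb7; b6: attacked by Qb7; b7: attacked by Nd8; a8: attacked by Qb7; b8: attacked by Qb7.
Legal moves for White: none.
In check with no legal moves → checkmate.

checkmate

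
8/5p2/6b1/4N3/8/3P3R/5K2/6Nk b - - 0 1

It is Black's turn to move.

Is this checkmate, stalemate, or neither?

Black to move; black king on h1.
In check: yes, from the white rook on h3.
King squares — g1: attacked by Kf2; g2: attacked by Kf2; h2: attacked by Rh3.
Legal moves for Black: none.
In check with no legal moves → checkmate.

checkmate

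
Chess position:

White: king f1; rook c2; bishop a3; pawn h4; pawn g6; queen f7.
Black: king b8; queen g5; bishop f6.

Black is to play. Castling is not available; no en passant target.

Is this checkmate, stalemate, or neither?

neither

Black to move; black king on b8.
In check: no.
Legal moves for Black include: Ka8, Bh8, Bd8, Bg7, Be7, Be5, Bd4, Bc3, Bb2, Ba1, Qh6, Qxg6, Qh5, Qf5+, Qe5, Qd5, Qc5, Qb5+, ... (list truncated; more exist).
Black has legal moves and is not in check → neither.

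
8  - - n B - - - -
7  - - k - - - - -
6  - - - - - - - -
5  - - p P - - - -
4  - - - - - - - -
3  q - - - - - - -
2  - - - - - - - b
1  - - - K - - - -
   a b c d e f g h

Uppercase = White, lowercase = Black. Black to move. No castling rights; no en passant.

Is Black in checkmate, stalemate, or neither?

neither

Black to move; black king on c7.
In check: yes, from the white bishop on d8.
Legal moves for Black: Kxd8, Kb8, Kd7, Kb7, Kd6.
Black is in check but has 5 legal moves → neither.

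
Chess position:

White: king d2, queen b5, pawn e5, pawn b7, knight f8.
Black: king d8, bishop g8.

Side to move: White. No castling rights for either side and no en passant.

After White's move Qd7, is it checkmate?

After Qd7: black king on d8; in check: yes, from the white queen on d7.
King squares — c7: attacked by Qd7; d7: attacked by Nf8; e7: attacked by Qd7; c8: attacked by Pb7; e8: attacked by Qd7.
Black has no legal moves → checkmate.

yes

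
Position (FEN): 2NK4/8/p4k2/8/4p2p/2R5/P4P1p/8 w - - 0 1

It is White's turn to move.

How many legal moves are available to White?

White to move; king on d8.
In check: no.
Legal moves: Ke8, Kd7, Kc7, Ne7, Na7, Nd6, Nb6, Rc7, Rc6+, Rc5, Rc4, Rh3, Rg3, Rf3+, Re3, Rd3, Rb3, Ra3, Rc2, Rc1, f3, a3, f4, a4.
Count: 24.

24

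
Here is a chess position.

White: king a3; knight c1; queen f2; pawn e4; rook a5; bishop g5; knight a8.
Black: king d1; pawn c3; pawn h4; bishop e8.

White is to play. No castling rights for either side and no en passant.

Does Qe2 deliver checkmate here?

After Qe2: black king on d1; in check: yes, from the white queen on e2.
King squares — c1: attacked by Bg5; e1: attacked by Qe2; c2: attacked by Qe2; d2: attacked by Qe2; e2: attacked by Nc1.
Black has no legal moves → checkmate.

yes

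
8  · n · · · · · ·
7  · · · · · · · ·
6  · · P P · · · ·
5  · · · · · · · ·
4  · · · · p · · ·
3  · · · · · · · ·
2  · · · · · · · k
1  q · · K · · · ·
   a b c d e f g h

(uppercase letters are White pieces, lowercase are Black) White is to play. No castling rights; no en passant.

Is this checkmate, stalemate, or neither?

White to move; white king on d1.
In check: yes, from the black queen on a1.
Legal moves for White: Ke2, Kd2, Kc2.
White is in check but has 3 legal moves → neither.

neither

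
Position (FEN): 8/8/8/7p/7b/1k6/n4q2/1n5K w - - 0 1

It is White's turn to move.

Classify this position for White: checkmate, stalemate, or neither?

White to move; white king on h1.
In check: no.
King squares — g1: attacked by Qf2; g2: attacked by Qf2; h2: attacked by Qf2.
Legal moves for White: none.
Not in check and no legal moves → stalemate.

stalemate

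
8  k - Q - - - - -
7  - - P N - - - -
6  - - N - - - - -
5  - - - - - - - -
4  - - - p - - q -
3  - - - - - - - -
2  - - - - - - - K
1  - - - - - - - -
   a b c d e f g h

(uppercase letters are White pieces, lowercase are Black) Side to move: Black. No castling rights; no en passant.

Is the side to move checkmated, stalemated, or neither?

checkmate

Black to move; black king on a8.
In check: yes, from the white queen on c8.
King squares — a7: attacked by Nc6; b7: attacked by Qc8; b8: attacked by Nc6.
Legal moves for Black: none.
In check with no legal moves → checkmate.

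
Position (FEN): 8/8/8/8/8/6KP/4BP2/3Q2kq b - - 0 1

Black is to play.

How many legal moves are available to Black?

0

Black to move; king on g1.
In check: yes, from the white queen on d1.
Legal moves: none.
Count: 0.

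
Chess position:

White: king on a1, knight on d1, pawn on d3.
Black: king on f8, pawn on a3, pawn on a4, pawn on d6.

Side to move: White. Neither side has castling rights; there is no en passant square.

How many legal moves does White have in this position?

White to move; king on a1.
In check: no.
Legal moves: Ne3, Nc3, Nf2, Nb2, Ka2, Kb1, d4.
Count: 7.

7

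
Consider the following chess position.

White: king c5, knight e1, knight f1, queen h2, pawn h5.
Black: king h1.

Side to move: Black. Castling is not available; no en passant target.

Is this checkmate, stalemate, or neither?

checkmate

Black to move; black king on h1.
In check: yes, from the white queen on h2.
King squares — g1: attacked by Qh2; g2: attacked by Ne1; h2: attacked by Nf1.
Legal moves for Black: none.
In check with no legal moves → checkmate.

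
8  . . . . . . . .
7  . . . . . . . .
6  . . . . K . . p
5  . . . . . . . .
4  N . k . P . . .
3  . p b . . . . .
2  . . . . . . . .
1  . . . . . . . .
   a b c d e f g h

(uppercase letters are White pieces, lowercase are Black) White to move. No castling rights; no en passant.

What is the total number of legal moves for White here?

10

White to move; king on e6.
In check: no.
Legal moves: Kf7, Ke7, Kd7, Kd6, Kf5, Nb6+, Nc5, Nxc3, Nb2+, e5.
Count: 10.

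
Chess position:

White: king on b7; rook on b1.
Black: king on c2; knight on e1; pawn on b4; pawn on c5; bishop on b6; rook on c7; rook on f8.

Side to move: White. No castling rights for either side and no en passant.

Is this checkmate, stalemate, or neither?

White to move; white king on b7.
In check: yes, from the black rook on c7.
Legal moves for White: Kxb6, Ka6.
White is in check but has 2 legal moves → neither.

neither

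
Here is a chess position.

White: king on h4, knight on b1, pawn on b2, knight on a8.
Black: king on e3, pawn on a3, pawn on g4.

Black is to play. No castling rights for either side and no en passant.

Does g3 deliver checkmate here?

After g3: white king on h4; in check: no.
White is not in check, so this cannot be checkmate.

no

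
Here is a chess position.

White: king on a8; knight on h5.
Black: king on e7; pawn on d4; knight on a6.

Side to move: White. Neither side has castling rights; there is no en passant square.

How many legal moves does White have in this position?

6

White to move; king on a8.
In check: no.
Legal moves: Kb7, Ka7, Ng7, Nf6, Nf4, Ng3.
Count: 6.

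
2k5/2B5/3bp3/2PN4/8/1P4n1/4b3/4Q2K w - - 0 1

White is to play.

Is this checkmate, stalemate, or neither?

White to move; white king on h1.
In check: yes, from the black knight on g3.
Legal moves for White: Kh2, Kg2, Kg1, Qxg3.
White is in check but has 4 legal moves → neither.

neither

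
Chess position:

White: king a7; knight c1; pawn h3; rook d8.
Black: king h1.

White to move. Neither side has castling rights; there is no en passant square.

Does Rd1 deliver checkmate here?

After Rd1: black king on h1; in check: yes, from the white rook on d1.
Black has 2 legal replies: Kh2, Kg2.
In check but a legal move exists → not checkmate.

no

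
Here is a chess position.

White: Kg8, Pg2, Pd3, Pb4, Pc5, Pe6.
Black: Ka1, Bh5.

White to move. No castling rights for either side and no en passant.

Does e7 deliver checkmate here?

no

After e7: black king on a1; in check: no.
Black is not in check, so this cannot be checkmate.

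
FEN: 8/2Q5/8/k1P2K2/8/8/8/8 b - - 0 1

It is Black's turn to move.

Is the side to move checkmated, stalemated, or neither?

neither

Black to move; black king on a5.
In check: yes, from the white queen on c7.
King squares — a4: available; b4: available; b5: available; a6: available; b6: attacked by Pc5.
Legal moves for Black: Ka6, Kb5, Kb4, Ka4.
Black is in check but has 4 legal moves → neither.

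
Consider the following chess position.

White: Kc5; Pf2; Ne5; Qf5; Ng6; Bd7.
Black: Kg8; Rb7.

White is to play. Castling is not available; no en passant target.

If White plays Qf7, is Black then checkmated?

yes

After Qf7: black king on g8; in check: yes, from the white queen on f7.
King squares — f7: attacked by Ne5; g7: attacked by Qf7; h7: attacked by Qf7; f8: attacked by Ng6; h8: attacked by Ng6.
Black has no legal moves → checkmate.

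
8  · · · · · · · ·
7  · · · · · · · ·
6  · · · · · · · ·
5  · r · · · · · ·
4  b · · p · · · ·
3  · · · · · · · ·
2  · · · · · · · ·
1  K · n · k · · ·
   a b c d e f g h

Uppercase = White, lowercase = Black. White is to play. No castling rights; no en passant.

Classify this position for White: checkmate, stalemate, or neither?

stalemate

White to move; white king on a1.
In check: no.
King squares — b1: attacked by Rb5; a2: attacked by Nc1; b2: attacked by Rb5.
Legal moves for White: none.
Not in check and no legal moves → stalemate.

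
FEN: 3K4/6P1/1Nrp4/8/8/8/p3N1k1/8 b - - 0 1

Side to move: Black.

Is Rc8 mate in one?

After Rc8: white king on d8; in check: yes, from the black rook on c8.
White has 4 legal replies: Kxc8, Ke7, Kd7, Nxc8.
In check but a legal move exists → not checkmate.

no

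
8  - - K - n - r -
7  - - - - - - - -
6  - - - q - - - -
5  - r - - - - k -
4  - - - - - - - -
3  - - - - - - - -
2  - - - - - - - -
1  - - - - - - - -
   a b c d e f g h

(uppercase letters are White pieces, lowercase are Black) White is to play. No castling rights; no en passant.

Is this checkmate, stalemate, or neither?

White to move; white king on c8.
In check: no.
King squares — b7: attacked by Rb5; c7: attacked by Qd6; d7: attacked by Qd6; b8: attacked by Rb5; d8: attacked by Qd6.
Legal moves for White: none.
Not in check and no legal moves → stalemate.

stalemate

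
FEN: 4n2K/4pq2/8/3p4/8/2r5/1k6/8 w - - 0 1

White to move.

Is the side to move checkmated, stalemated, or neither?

White to move; white king on h8.
In check: no.
King squares — g7: attacked by Qf7; h7: attacked by Qf7; g8: attacked by Qf7.
Legal moves for White: none.
Not in check and no legal moves → stalemate.

stalemate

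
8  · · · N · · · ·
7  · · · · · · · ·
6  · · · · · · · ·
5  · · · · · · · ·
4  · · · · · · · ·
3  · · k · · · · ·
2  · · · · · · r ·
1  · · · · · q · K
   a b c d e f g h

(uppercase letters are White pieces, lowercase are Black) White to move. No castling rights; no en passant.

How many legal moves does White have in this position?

0

White to move; king on h1.
In check: yes, from the black queen on f1.
Legal moves: none.
Count: 0.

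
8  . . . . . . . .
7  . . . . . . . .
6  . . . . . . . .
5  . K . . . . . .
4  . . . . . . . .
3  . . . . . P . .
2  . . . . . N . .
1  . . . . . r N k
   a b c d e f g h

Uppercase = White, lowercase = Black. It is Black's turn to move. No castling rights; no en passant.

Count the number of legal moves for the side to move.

Black to move; king on h1.
In check: yes, from the white knight on f2.
Legal moves: Kh2, Kg2, Kxg1, Rxf2.
Count: 4.

4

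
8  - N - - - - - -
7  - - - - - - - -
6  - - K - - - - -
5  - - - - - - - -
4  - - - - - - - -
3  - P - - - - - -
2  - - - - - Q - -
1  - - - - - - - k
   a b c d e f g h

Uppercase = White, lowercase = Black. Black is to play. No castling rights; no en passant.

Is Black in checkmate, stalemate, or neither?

Black to move; black king on h1.
In check: no.
King squares — g1: attacked by Qf2; g2: attacked by Qf2; h2: attacked by Qf2.
Legal moves for Black: none.
Not in check and no legal moves → stalemate.

stalemate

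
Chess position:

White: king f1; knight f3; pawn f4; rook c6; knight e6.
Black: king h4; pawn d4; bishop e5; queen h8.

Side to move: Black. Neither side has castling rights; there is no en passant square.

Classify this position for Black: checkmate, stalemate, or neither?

neither

Black to move; black king on h4.
In check: yes, from the white knight on f3.
Legal moves for Black: Kh5, Kg4, Kh3, Kg3.
Black is in check but has 4 legal moves → neither.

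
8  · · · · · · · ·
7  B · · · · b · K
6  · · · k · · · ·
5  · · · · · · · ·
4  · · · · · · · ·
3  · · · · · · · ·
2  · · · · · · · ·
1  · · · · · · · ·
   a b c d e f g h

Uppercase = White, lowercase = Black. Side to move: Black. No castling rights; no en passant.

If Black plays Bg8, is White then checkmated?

no

After Bg8: white king on h7; in check: yes, from the black bishop on g8.
White has 5 legal replies: Kh8, Kxg8, Kg7, Kh6, Kg6.
In check but a legal move exists → not checkmate.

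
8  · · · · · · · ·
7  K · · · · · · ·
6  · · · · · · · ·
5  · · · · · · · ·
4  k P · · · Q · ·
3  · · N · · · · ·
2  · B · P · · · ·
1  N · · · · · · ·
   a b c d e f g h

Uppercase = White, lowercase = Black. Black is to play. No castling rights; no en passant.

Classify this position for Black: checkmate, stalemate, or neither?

Black to move; black king on a4.
In check: yes, from the white knight on c3.
King squares — a3: attacked by Bb2; b3: attacked by Na1; b4: attacked by Qf4; a5: attacked by Pb4; b5: attacked by Nc3.
Legal moves for Black: none.
In check with no legal moves → checkmate.

checkmate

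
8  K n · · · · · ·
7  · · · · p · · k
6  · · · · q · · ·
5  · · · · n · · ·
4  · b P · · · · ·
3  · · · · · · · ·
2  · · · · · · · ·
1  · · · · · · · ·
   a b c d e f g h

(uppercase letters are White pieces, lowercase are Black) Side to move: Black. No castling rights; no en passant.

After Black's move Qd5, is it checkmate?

no

After Qd5: white king on a8; in check: yes, from the black queen on d5.
White has 3 legal replies: Kxb8, Ka7, cxd5.
In check but a legal move exists → not checkmate.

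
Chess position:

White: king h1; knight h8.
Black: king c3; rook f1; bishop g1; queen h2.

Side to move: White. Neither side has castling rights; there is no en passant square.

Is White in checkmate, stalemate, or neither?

checkmate

White to move; white king on h1.
In check: yes, from the black queen on h2.
King squares — g1: attacked by Rf1; g2: attacked by Qh2; h2: attacked by Bg1.
Legal moves for White: none.
In check with no legal moves → checkmate.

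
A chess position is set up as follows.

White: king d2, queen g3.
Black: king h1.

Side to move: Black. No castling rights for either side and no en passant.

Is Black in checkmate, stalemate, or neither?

stalemate

Black to move; black king on h1.
In check: no.
King squares — g1: attacked by Qg3; g2: attacked by Qg3; h2: attacked by Qg3.
Legal moves for Black: none.
Not in check and no legal moves → stalemate.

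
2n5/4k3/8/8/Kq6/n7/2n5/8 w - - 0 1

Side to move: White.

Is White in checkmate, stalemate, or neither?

checkmate

White to move; white king on a4.
In check: yes, from the black queen on b4.
King squares — a3: attacked by Nc2; b3: attacked by Qb4; b4: attacked by Nc2; a5: attacked by Qb4; b5: attacked by Na3.
Legal moves for White: none.
In check with no legal moves → checkmate.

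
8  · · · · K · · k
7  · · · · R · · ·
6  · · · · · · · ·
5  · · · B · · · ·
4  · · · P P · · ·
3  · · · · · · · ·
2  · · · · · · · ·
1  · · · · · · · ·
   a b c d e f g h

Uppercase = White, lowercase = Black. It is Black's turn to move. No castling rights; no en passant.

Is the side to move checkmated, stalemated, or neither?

stalemate

Black to move; black king on h8.
In check: no.
King squares — g7: attacked by Re7; h7: attacked by Re7; g8: attacked by Bd5.
Legal moves for Black: none.
Not in check and no legal moves → stalemate.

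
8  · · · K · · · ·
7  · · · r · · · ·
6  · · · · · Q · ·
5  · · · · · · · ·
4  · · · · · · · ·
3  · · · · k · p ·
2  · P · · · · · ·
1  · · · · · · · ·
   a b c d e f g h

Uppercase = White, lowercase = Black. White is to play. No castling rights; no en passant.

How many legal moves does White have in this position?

White to move; king on d8.
In check: yes, from the black rook on d7.
Legal moves: Ke8, Kc8, Kxd7.
Count: 3.

3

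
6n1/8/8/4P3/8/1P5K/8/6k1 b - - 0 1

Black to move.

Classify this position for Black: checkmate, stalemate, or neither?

neither

Black to move; black king on g1.
In check: no.
Legal moves for Black: Ne7, Nh6, Nf6, Kf2, Kh1, Kf1.
Black has 6 legal moves and is not in check → neither.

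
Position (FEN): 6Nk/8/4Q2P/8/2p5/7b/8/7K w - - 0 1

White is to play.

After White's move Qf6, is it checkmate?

no

After Qf6: black king on h8; in check: yes, from the white queen on f6.
Black has 2 legal replies: Kxg8, Kh7.
In check but a legal move exists → not checkmate.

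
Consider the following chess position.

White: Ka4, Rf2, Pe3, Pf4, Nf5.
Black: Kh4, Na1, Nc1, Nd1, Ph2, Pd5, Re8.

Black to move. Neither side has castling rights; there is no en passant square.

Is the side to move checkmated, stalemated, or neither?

neither

Black to move; black king on h4.
In check: yes, from the white knight on f5.
King squares — g3: attacked by Nf5; h3: available; g4: available; g5: attacked by Pf4; h5: available.
Legal moves for Black: Kh5, Kg4, Kh3.
Black is in check but has 3 legal moves → neither.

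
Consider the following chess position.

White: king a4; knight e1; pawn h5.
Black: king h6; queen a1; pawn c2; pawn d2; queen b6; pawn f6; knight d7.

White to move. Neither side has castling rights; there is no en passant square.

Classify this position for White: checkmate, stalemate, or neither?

checkmate

White to move; white king on a4.
In check: yes, from the black queen on a1.
King squares — a3: attacked by Qa1; b3: attacked by Qb6; b4: attacked by Qb6; a5: attacked by Qa1; b5: attacked by Qb6.
Legal moves for White: none.
In check with no legal moves → checkmate.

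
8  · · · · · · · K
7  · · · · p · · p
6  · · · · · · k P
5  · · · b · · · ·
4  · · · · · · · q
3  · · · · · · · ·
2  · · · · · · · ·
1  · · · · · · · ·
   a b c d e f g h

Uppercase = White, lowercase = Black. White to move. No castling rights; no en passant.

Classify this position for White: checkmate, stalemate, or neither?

White to move; white king on h8.
In check: no.
King squares — g7: attacked by Kg6; h7: attacked by Kg6; g8: attacked by Bd5.
Legal moves for White: none.
Not in check and no legal moves → stalemate.

stalemate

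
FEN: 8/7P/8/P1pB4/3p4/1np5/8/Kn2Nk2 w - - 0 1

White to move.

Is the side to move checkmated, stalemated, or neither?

White to move; white king on a1.
In check: yes, from the black knight on b3.
Legal moves for White: Ka2, Kxb1, Bxb3.
White is in check but has 3 legal moves → neither.

neither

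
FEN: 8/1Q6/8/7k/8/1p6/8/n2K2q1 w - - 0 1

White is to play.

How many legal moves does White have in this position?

White to move; king on d1.
In check: yes, from the black queen on g1.
Legal moves: Ke2, Kd2.
Count: 2.

2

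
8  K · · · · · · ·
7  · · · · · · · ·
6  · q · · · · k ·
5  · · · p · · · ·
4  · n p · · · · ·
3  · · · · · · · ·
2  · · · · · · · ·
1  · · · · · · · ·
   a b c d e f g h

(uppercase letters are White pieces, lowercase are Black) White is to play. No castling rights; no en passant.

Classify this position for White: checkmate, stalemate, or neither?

stalemate

White to move; white king on a8.
In check: no.
King squares — a7: attacked by Qb6; b7: attacked by Qb6; b8: attacked by Qb6.
Legal moves for White: none.
Not in check and no legal moves → stalemate.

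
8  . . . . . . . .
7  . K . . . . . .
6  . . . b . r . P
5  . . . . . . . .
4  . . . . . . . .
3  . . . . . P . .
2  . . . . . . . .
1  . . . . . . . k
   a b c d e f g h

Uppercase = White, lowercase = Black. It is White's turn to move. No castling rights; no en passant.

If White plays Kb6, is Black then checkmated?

After Kb6: black king on h1; in check: no.
Black is not in check, so this cannot be checkmate.

no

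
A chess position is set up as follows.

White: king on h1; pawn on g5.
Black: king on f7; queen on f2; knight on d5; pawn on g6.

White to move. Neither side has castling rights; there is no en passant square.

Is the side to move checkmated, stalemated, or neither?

White to move; white king on h1.
In check: no.
King squares — g1: attacked by Qf2; g2: attacked by Qf2; h2: attacked by Qf2.
Legal moves for White: none.
Not in check and no legal moves → stalemate.

stalemate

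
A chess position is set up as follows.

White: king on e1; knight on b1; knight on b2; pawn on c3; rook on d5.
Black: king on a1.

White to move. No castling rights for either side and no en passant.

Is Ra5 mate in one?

After Ra5: black king on a1; in check: yes, from the white rook on a5.
Black has 2 legal replies: Kxb2, Kxb1.
In check but a legal move exists → not checkmate.

no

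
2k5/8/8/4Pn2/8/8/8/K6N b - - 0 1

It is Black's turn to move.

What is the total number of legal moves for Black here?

Black to move; king on c8.
In check: no.
Legal moves: Kd8, Kb8, Kd7, Kc7, Kb7, Ng7, Ne7, Nh6, Nd6, Nh4, Nd4, Ng3, Ne3.
Count: 13.

13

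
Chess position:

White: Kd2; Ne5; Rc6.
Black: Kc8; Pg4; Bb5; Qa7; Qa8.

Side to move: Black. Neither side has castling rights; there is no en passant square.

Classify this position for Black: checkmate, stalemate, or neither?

neither

Black to move; black king on c8.
In check: yes, from the white rook on c6.
Legal moves for Black: Kd8, Kb8, Kb7, Qxc6, Qc7, Bxc6.
Black is in check but has 6 legal moves → neither.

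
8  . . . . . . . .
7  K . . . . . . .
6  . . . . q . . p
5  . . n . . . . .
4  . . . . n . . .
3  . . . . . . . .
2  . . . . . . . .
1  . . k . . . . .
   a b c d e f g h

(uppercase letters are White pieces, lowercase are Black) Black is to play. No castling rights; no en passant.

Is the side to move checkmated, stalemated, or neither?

Black to move; black king on c1.
In check: no.
Legal moves for Black include: Qg8, Qe8, Qc8, Qf7+, Qe7+, Qd7+, Qg6, Qf6, Qd6, Qc6, Qb6+, Qa6+, Qf5, Qe5, Qd5, Qg4, Qc4, Qh3, ... (list truncated; more exist).
Black has legal moves and is not in check → neither.

neither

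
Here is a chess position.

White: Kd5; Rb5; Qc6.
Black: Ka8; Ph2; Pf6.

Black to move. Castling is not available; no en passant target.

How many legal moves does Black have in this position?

1

Black to move; king on a8.
In check: yes, from the white queen on c6.
Legal moves: Ka7.
Count: 1.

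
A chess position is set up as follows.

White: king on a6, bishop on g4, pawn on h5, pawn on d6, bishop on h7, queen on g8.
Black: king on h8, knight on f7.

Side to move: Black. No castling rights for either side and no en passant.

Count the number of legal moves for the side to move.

Black to move; king on h8.
In check: yes, from the white queen on g8.
Legal moves: none.
Count: 0.

0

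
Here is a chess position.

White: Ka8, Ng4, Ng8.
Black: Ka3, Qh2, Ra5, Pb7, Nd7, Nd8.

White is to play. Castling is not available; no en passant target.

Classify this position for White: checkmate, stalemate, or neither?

White to move; white king on a8.
In check: yes, from the black rook on a5.
King squares — a7: attacked by Ra5; b7: attacked by Nd8; b8: attacked by Qh2.
Legal moves for White: none.
In check with no legal moves → checkmate.

checkmate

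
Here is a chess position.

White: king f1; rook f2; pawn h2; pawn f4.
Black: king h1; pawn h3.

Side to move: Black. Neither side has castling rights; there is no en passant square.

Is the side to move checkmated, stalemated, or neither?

Black to move; black king on h1.
In check: no.
King squares — g1: attacked by Kf1; g2: attacked by Kf1; h2: attacked by Rf2.
Legal moves for Black: none.
Not in check and no legal moves → stalemate.

stalemate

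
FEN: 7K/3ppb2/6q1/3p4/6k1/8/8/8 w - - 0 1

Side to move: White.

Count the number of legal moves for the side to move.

White to move; king on h8.
In check: no.
Legal moves: none.
Count: 0.

0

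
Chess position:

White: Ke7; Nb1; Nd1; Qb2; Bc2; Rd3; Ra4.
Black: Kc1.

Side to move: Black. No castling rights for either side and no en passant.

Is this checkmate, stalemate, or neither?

Black to move; black king on c1.
In check: yes, from the white queen on b2.
King squares — b1: attacked by Qb2; d1: attacked by Bc2; b2: attacked by Nd1; c2: attacked by Qb2; d2: attacked by Nb1.
Legal moves for Black: none.
In check with no legal moves → checkmate.

checkmate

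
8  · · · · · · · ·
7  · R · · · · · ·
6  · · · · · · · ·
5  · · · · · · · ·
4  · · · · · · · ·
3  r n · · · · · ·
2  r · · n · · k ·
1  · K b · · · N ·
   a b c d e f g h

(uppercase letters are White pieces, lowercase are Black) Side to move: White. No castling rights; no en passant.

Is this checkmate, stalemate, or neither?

checkmate

White to move; white king on b1.
In check: yes, from the black knight on d2.
King squares — a1: attacked by Ra2; c1: attacked by Nb3; a2: attacked by Ra3; b2: attacked by Bc1; c2: attacked by Ra2.
Legal moves for White: none.
In check with no legal moves → checkmate.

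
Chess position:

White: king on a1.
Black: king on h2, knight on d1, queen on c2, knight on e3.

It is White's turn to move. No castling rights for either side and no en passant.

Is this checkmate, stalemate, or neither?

White to move; white king on a1.
In check: no.
King squares — b1: attacked by Qc2; a2: attacked by Qc2; b2: attacked by Nd1.
Legal moves for White: none.
Not in check and no legal moves → stalemate.

stalemate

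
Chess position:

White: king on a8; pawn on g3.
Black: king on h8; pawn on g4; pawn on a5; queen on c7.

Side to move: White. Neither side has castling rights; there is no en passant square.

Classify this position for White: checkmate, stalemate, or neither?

stalemate

White to move; white king on a8.
In check: no.
King squares — a7: attacked by Qc7; b7: attacked by Qc7; b8: attacked by Qc7.
Legal moves for White: none.
Not in check and no legal moves → stalemate.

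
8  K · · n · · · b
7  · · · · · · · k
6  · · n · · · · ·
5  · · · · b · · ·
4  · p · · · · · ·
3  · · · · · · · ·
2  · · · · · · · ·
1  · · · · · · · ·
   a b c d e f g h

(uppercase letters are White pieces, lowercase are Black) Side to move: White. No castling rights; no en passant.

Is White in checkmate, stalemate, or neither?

White to move; white king on a8.
In check: no.
King squares — a7: attacked by Nc6; b7: attacked by Nd8; b8: attacked by Be5.
Legal moves for White: none.
Not in check and no legal moves → stalemate.

stalemate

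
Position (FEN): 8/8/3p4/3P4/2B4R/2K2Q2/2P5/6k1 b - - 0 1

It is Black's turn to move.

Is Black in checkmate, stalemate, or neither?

Black to move; black king on g1.
In check: no.
King squares — f1: attacked by Qf3; h1: attacked by Qf3; f2: attacked by Qf3; g2: attacked by Qf3; h2: attacked by Rh4.
Legal moves for Black: none.
Not in check and no legal moves → stalemate.

stalemate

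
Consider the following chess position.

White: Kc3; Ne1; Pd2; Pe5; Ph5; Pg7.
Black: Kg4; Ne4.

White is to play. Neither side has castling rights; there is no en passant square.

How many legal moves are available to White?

White to move; king on c3.
In check: yes, from the black knight on e4.
Legal moves: Kd4, Kc4, Kb4, Kd3, Kb3, Kc2, Kb2.
Count: 7.

7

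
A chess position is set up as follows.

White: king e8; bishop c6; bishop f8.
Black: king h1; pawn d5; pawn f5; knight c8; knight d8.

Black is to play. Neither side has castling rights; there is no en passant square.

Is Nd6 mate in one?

no

After Nd6: white king on e8; in check: yes, from the black knight on d6.
White has 4 legal replies: Kxd8, Ke7, Kd7, Bxd6.
In check but a legal move exists → not checkmate.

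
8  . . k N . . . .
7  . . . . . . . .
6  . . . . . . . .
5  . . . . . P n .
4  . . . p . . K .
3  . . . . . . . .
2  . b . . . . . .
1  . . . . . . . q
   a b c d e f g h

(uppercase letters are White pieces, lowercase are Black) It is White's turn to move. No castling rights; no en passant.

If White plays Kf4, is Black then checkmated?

After Kf4: black king on c8; in check: no.
Black is not in check, so this cannot be checkmate.

no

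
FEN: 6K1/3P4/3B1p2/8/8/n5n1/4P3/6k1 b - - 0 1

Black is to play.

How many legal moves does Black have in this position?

Black to move; king on g1.
In check: no.
Legal moves: Nh5, Nf5, Ne4, Nxe2, Nh1, Nf1, Nb5, Nc4, Nc2, Nb1, Kh2, Kg2, Kf2, Kh1, Kf1, f5.
Count: 16.

16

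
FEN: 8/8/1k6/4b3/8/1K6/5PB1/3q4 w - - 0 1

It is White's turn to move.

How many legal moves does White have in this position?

4

White to move; king on b3.
In check: yes, from the black queen on d1.
Legal moves: Kc4, Kb4, Ka3, Ka2.
Count: 4.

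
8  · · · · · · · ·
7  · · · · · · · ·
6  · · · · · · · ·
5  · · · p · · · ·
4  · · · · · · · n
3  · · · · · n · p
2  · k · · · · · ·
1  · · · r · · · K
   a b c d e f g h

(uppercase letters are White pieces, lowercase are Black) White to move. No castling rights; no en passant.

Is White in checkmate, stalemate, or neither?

White to move; white king on h1.
In check: yes, from the black rook on d1.
King squares — g1: attacked by Rd1; g2: attacked by Ph3; h2: attacked by Nf3.
Legal moves for White: none.
In check with no legal moves → checkmate.

checkmate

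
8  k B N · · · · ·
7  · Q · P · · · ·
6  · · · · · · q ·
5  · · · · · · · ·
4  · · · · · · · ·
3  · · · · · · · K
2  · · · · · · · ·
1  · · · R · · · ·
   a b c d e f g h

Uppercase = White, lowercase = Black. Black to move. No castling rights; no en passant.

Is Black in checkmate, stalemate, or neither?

neither

Black to move; black king on a8.
In check: yes, from the white queen on b7.
King squares — a7: attacked by Qb7; b7: available; b8: attacked by Qb7.
Legal moves for Black: Kxb7.
Black is in check but has 1 legal move → neither.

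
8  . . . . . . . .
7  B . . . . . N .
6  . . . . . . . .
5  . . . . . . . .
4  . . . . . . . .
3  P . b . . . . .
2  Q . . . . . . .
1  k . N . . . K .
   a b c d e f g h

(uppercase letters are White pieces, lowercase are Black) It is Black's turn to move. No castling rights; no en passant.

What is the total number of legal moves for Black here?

Black to move; king on a1.
In check: yes, from the white queen on a2.
Legal moves: none.
Count: 0.

0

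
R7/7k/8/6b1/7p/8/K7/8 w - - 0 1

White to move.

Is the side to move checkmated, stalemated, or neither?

neither

White to move; white king on a2.
In check: no.
Legal moves for White: Rh8+, Rg8, Rf8, Re8, Rd8, Rc8, Rb8, Ra7+, Ra6, Ra5, Ra4, Ra3, Kb3, Ka3, Kb2, Kb1, Ka1.
White has 17 legal moves and is not in check → neither.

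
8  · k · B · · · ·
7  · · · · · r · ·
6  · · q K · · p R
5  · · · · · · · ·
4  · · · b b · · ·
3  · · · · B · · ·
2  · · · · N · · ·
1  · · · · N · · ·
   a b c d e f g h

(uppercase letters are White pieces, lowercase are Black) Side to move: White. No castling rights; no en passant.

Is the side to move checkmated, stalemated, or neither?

checkmate

White to move; white king on d6.
In check: yes, from the black queen on c6.
King squares — c5: attacked by Bd4; d5: attacked by Be4; e5: attacked by Bd4; c6: attacked by Be4; e6: attacked by Qc6; c7: attacked by Qc6; d7: attacked by Qc6; e7: attacked by Rf7.
Legal moves for White: none.
In check with no legal moves → checkmate.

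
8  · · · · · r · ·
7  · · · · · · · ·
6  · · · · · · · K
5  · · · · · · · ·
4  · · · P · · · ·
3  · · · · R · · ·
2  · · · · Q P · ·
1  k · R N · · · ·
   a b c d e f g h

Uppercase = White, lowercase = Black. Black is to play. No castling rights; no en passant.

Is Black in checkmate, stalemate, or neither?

checkmate

Black to move; black king on a1.
In check: yes, from the white rook on c1.
King squares — b1: attacked by Rc1; a2: attacked by Qe2; b2: attacked by Nd1.
Legal moves for Black: none.
In check with no legal moves → checkmate.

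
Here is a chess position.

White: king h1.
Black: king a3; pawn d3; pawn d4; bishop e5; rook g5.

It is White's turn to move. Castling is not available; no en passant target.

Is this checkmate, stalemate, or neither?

White to move; white king on h1.
In check: no.
King squares — g1: attacked by Rg5; g2: attacked by Rg5; h2: attacked by Be5.
Legal moves for White: none.
Not in check and no legal moves → stalemate.

stalemate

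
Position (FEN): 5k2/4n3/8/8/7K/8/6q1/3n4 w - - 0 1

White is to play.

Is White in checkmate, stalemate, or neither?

White to move; white king on h4.
In check: no.
Legal moves for White: Kh5.
White has 1 legal move and is not in check → neither.

neither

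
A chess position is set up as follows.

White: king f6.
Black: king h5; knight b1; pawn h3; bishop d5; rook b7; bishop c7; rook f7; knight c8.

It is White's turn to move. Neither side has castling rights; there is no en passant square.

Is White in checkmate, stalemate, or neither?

checkmate

White to move; white king on f6.
In check: yes, from the black rook on f7.
King squares — e5: attacked by Bc7; f5: attacked by Rf7; g5: attacked by Kh5; e6: attacked by Bd5; g6: attacked by Kh5; e7: attacked by Rf7; f7: attacked by Bd5; g7: attacked by Rf7.
Legal moves for White: none.
In check with no legal moves → checkmate.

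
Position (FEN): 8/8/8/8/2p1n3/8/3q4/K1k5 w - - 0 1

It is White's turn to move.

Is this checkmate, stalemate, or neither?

stalemate

White to move; white king on a1.
In check: no.
King squares — b1: attacked by Kc1; a2: attacked by Qd2; b2: attacked by Kc1.
Legal moves for White: none.
Not in check and no legal moves → stalemate.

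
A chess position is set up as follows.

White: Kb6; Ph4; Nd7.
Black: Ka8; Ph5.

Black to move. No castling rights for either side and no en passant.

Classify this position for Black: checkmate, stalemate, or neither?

stalemate

Black to move; black king on a8.
In check: no.
King squares — a7: attacked by Kb6; b7: attacked by Kb6; b8: attacked by Nd7.
Legal moves for Black: none.
Not in check and no legal moves → stalemate.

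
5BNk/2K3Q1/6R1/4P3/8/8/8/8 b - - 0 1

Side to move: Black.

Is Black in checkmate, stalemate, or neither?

checkmate

Black to move; black king on h8.
In check: yes, from the white queen on g7.
King squares — g7: attacked by Rg6; h7: attacked by Qg7; g8: attacked by Qg7.
Legal moves for Black: none.
In check with no legal moves → checkmate.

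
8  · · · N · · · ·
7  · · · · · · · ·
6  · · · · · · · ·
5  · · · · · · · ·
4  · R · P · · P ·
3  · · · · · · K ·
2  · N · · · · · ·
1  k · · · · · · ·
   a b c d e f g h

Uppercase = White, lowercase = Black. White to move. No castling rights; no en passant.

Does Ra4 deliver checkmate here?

no

After Ra4: black king on a1; in check: yes, from the white rook on a4.
Black has 2 legal replies: Kxb2, Kb1.
In check but a legal move exists → not checkmate.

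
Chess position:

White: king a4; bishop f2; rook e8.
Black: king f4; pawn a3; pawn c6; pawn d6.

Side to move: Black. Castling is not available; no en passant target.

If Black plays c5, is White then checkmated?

no

After c5: white king on a4; in check: no.
White is not in check, so this cannot be checkmate.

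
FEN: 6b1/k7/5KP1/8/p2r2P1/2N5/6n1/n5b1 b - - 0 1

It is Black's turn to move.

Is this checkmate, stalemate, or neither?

Black to move; black king on a7.
In check: no.
Legal moves for Black include: Bh7, Bf7, Be6, Bd5, Bc4, Bb3, Ba2, Kb8, Ka8, Kb7, Kb6, Ka6, Rd8, Rd7, Rd6+, Rd5, Rxg4, Rf4+, ... (list truncated; more exist).
Black has legal moves and is not in check → neither.

neither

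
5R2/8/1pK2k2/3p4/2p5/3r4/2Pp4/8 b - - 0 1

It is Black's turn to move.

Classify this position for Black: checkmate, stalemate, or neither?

neither

Black to move; black king on f6.
In check: yes, from the white rook on f8.
King squares — e5: available; f5: attacked by Rf8; g5: available; e6: available; g6: available; e7: available; f7: attacked by Rf8; g7: available.
Legal moves for Black: Kg7, Ke7, Kg6, Ke6, Kg5, Ke5.
Black is in check but has 6 legal moves → neither.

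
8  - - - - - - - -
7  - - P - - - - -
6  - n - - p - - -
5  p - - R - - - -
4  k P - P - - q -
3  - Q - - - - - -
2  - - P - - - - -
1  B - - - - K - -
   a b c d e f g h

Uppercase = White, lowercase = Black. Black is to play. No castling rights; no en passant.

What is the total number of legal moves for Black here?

Black to move; king on a4.
In check: yes, from the white queen on b3.
Legal moves: none.
Count: 0.

0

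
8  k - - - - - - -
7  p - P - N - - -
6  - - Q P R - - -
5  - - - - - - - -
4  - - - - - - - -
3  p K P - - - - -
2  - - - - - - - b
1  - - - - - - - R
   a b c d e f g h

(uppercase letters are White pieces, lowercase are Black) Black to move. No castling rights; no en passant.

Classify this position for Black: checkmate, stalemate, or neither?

checkmate

Black to move; black king on a8.
In check: yes, from the white queen on c6.
King squares — a7: own pawn; b7: attacked by Qc6; b8: attacked by Pc7.
Legal moves for Black: none.
In check with no legal moves → checkmate.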